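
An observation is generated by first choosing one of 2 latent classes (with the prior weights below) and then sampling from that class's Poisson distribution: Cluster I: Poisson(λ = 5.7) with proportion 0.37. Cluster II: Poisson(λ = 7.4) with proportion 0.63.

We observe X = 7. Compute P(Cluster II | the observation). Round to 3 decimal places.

P(component k | x) = P(Z=k)·f_k(x) / marginal(x), where marginal(x) = Σ_j P(Z=j)·f_j(x).
Component likelihoods at x = 7:
  L_I = e^(−5.7)·5.7^7/7! = 0.129782
  L_II = e^(−7.4)·7.4^7/7! = 0.147371
Multiply by the mixture weights:
  P(Z=I)·L_I = 0.37 × 0.129782 = 0.0480194
  P(Z=II)·L_II = 0.63 × 0.147371 = 0.0928438
Sum: 0.0480194 + 0.0928438 = 0.140863
P(Cluster II | data) = 0.0928438 / 0.140863 ≈ 0.659

0.659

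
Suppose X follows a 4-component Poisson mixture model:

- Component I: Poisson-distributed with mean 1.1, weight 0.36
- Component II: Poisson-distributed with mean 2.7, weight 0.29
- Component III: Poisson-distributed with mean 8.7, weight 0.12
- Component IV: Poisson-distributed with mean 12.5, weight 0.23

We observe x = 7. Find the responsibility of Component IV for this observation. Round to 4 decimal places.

0.2985

Posterior ∝ prior × likelihood, so P(k | x) ∝ π_k f_k(x); normalise over all components.
Poisson probabilities:
  p_I = 0.000128705
  p_II = 0.0139483
  p_III = 0.124693
  p_IV = 0.0352581
Prior × likelihood for each component:
  π_I·p_I = 0.36 × 0.000128705 = 4.63337e-05
  π_II·p_II = 0.29 × 0.0139483 = 0.004045
  π_III·p_III = 0.12 × 0.124693 = 0.0149632
  π_IV·p_IV = 0.23 × 0.0352581 = 0.00810936
Marginal: 4.63337e-05 + 0.004045 + 0.0149632 + 0.00810936 = 0.0271639
P(Component IV | x) ≈ 0.2985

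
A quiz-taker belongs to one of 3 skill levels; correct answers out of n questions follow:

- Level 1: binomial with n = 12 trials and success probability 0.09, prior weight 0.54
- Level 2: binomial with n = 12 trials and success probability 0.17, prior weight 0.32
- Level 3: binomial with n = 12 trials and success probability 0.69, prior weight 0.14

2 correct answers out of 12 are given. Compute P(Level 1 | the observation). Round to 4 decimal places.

Posterior ∝ prior × likelihood, so P(k | x) ∝ P(Z=k) f_k(x); normalise over all components.
Binomial probabilities:
  p_1 = C(12,2)·0.09^2·0.91^10 = 66·0.0081·0.389416 = 0.208182
  p_2 = C(12,2)·0.17^2·0.83^10 = 66·0.0289·0.15516 = 0.295953
  p_3 = C(12,2)·0.69^2·0.31^10 = 66·0.4761·8.19628e-06 = 0.000257549
Multiply by the mixture weights:
  P(Z=1)·p_1 = 0.54 × 0.208182 = 0.112418
  P(Z=2)·p_2 = 0.32 × 0.295953 = 0.094705
  P(Z=3)·p_3 = 0.14 × 0.000257549 = 3.60568e-05
Evidence: 0.112418 + 0.094705 + 3.60568e-05 = 0.207159
P(Level 1 | the observation) = 0.112418 / 0.207159 ≈ 0.5427

0.5427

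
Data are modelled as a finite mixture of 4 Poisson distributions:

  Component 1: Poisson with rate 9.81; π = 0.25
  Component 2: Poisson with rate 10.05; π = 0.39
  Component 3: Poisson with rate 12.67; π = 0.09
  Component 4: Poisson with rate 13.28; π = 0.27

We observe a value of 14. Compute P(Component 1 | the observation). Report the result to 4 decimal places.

0.1726

Apply Bayes' rule: the posterior for each component is proportional to its prior times its likelihood at x.
Evaluate each component's likelihood at the observed value:
  p_1 = 0.0481425
  p_2 = 0.0531199
  p_3 = 0.0990725
  p_4 = 0.103976
Prior × likelihood for each component:
  P(Z=1)·p_1 = 0.25 × 0.0481425 = 0.0120356
  P(Z=2)·p_2 = 0.39 × 0.0531199 = 0.0207167
  P(Z=3)·p_3 = 0.09 × 0.0990725 = 0.00891653
  P(Z=4)·p_4 = 0.27 × 0.103976 = 0.0280736
Evidence: 0.0120356 + 0.0207167 + 0.00891653 + 0.0280736 = 0.0697425
Responsibility of Component 1: 0.0120356 / 0.0697425 ≈ 0.1726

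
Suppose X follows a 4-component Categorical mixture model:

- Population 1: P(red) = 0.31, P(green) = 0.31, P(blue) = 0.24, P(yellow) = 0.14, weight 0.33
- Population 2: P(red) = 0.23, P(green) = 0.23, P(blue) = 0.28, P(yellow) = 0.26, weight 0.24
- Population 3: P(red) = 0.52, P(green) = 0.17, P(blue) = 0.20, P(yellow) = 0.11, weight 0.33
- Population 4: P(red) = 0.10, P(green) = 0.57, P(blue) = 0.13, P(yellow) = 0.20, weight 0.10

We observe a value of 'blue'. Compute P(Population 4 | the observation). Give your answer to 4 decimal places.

0.0577

Apply Bayes' rule: the posterior for each component is proportional to its prior times its likelihood at x.
Categorical probabilities:
  p_1 = 0.24
  p_2 = 0.28
  p_3 = 0.2
  p_4 = 0.13
Weight by the priors:
  P(Z=1)·p_1 = 0.33 × 0.24 = 0.0792
  P(Z=2)·p_2 = 0.24 × 0.28 = 0.0672
  P(Z=3)·p_3 = 0.33 × 0.2 = 0.066
  P(Z=4)·p_4 = 0.10 × 0.13 = 0.013
Denominator: 0.0792 + 0.0672 + 0.066 + 0.013 = 0.2254
P(Population 4 | the observation) = 0.013 / 0.2254 ≈ 0.0577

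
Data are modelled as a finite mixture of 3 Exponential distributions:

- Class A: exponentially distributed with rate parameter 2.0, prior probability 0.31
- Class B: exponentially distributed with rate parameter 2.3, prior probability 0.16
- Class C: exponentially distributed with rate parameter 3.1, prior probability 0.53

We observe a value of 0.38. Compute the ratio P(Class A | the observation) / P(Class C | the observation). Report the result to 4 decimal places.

Since P(k|x) ∝ w_k f_k(x), the posterior odds are w_i f_i(x) / (w_j f_j(x)).
Evaluate each component's likelihood at the observed value:
  L_A = 0.935333
  L_B = 0.959742
  L_C = 0.954471
Posterior odds = (w_A·L_A) / (w_C·L_C) = (0.31·0.935333) / (0.53·0.954471) = 0.289953 / 0.50587 ≈ 0.5732

0.5732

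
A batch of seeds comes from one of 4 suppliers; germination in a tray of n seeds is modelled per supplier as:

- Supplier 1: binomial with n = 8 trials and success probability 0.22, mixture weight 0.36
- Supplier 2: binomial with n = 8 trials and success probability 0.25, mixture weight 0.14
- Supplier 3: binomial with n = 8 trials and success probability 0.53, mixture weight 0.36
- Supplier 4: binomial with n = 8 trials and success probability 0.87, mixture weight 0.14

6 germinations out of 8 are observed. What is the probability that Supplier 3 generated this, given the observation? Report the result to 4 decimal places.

Apply Bayes' rule: the posterior for each component is proportional to its prior times its likelihood at x.
Binomial probabilities:
  f_1 = 0.00193145
  f_2 = 0.00384521
  f_3 = 0.137091
  f_4 = 0.205192
Unnormalised posteriors:
  π_1·f_1 = 0.36 × 0.00193145 = 0.000695322
  π_2·f_2 = 0.14 × 0.00384521 = 0.00053833
  π_3·f_3 = 0.36 × 0.137091 = 0.0493528
  π_4·f_4 = 0.14 × 0.205192 = 0.0287269
Denominator: 0.000695322 + 0.00053833 + 0.0493528 + 0.0287269 = 0.0793133
Responsibility of Supplier 3: 0.0493528 / 0.0793133 ≈ 0.6223

0.6223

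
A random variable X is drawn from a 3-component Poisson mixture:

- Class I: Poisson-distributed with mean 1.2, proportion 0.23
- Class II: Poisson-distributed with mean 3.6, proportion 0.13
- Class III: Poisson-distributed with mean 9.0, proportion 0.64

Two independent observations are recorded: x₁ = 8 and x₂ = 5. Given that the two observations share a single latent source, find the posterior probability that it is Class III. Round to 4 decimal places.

The responsibility of component k is P(Z=k) f_k(x) divided by Σ_j P(Z=j) f_j(x).
Since both observations come from the same component, the likelihood for component k is f_k(x₁)·f_k(x₂).
  L_I = [e^(−1.2)·1.2^8/8! = 3.212e-05] × [0.00624556] = 2.00608e-07
  L_II = [e^(−3.6)·3.6^8/8! = 0.0191179] × [0.13768] = 0.00263215
  L_III = [e^(−9.0)·9.0^8/8! = 0.131756] × [0.0607269] = 0.00800111
Weight by the priors:
  P(Z=I)·L_I = 0.23 × 2.00608e-07 = 4.61398e-08
  P(Z=II)·L_II = 0.13 × 0.00263215 = 0.000342179
  P(Z=III)·L_III = 0.64 × 0.00800111 = 0.00512071
Normaliser: 4.61398e-08 + 0.000342179 + 0.00512071 = 0.00546294
So the posterior for Class III is 0.00512071 / 0.00546294 ≈ 0.9374.

0.9374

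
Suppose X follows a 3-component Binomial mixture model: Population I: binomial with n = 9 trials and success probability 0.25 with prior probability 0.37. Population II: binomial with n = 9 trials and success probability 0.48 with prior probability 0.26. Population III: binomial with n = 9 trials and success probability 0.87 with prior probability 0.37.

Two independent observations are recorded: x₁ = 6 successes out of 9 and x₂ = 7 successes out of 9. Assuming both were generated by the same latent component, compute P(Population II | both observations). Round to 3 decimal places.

0.240

Apply Bayes' rule: the posterior for each component is proportional to its prior times its likelihood at x.
Since both observations come from the same component, the likelihood for component k is f_k(x₁)·f_k(x₂).
  p_I = [C(9,6)·0.25^6·0.75^3 = 84·0.000244141·0.421875 = 0.00865173] × [0.00123596] = 1.06932e-05
  p_II = [C(9,6)·0.48^6·0.52^3 = 84·0.0122306·0.140608 = 0.144456] × [0.0571476] = 0.00825533
  p_III = [C(9,6)·0.87^6·0.13^3 = 84·0.433626·0.002197 = 0.0800248] × [0.229522] = 0.0183674
Unnormalised posteriors:
  π_I·p_I = 0.37 × 1.06932e-05 = 3.95649e-06
  π_II·p_II = 0.26 × 0.00825533 = 0.00214639
  π_III·p_III = 0.37 × 0.0183674 = 0.00679596
Denominator: 3.95649e-06 + 0.00214639 + 0.00679596 = 0.0089463
So the posterior for Population II is 0.00214639 / 0.0089463 ≈ 0.240.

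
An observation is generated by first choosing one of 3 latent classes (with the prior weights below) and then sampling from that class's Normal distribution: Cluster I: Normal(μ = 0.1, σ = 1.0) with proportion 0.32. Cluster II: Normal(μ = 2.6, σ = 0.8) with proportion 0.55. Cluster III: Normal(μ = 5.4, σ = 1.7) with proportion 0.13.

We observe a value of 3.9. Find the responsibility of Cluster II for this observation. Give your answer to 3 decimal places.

0.779

The responsibility of component k is w_k f_k(x) divided by Σ_j w_j f_j(x).
Component likelihoods at x = 3.9:
  f_I = (1/(1.0·√(2π)))·exp(−(3.9−0.1)²/(2·1.0²)) = 0.398942·exp(-7.22000) = 0.000291947
  f_II = (1/(0.8·√(2π)))·exp(−(3.9−2.6)²/(2·0.8²)) = 0.498678·exp(-1.32031) = 0.133173
  f_III = (1/(1.7·√(2π)))·exp(−(3.9−5.4)²/(2·1.7²)) = 0.234672·exp(-0.38927) = 0.159002
Unnormalised posteriors:
  w_I·f_I = 0.32 × 0.000291947 = 9.3423e-05
  w_II·f_II = 0.55 × 0.133173 = 0.0732451
  w_III·f_III = 0.13 × 0.159002 = 0.0206702
Denominator: 9.3423e-05 + 0.0732451 + 0.0206702 = 0.0940087
P(Cluster II | 3.9) ≈ 0.779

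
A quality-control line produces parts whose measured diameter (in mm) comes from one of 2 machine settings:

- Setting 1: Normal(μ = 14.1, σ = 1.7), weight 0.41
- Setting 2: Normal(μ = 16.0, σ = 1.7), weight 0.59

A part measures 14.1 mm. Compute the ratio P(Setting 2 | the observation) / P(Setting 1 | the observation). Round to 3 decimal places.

Since P(k|x) ∝ π_k f_k(x), the posterior odds are π_i f_i(x) / (π_j f_j(x)).
Evaluate each component's likelihood at the observed value:
  p_1 = (1/(1.7·√(2π)))·exp(−(14.1−14.1)²/(2·1.7²)) = 0.234672·exp(-0.00000) = 0.234672
  p_2 = (1/(1.7·√(2π)))·exp(−(14.1−16.0)²/(2·1.7²)) = 0.234672·exp(-0.62457) = 0.125665
Odds = (0.59/0.41) × (0.125665/0.234672) = 1.43902 × 0.535493 ≈ 0.771

0.771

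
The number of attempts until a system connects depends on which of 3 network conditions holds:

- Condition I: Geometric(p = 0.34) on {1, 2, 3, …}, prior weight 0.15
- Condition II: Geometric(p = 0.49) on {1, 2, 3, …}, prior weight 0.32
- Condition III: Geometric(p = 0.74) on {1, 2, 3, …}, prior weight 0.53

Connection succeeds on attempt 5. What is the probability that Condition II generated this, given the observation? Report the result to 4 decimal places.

By Bayes' theorem, P(k | x) = π_k f_k(x) / Σ_j π_j f_j(x).
Evaluate each component's likelihood at the observed value:
  p_I = 0.34·(1−0.34)^4 = 0.34·0.189747 = 0.0645141
  p_II = 0.49·(1−0.49)^4 = 0.49·0.067652 = 0.0331495
  p_III = 0.74·(1−0.74)^4 = 0.74·0.00456976 = 0.00338162
Weight by the priors:
  π_I·p_I = 0.15 × 0.0645141 = 0.00967712
  π_II·p_II = 0.32 × 0.0331495 = 0.0106078
  π_III·p_III = 0.53 × 0.00338162 = 0.00179226
Normaliser: 0.00967712 + 0.0106078 + 0.00179226 = 0.0220772
P(Condition II | the observation) = 0.0106078 / 0.0220772 ≈ 0.4805

0.4805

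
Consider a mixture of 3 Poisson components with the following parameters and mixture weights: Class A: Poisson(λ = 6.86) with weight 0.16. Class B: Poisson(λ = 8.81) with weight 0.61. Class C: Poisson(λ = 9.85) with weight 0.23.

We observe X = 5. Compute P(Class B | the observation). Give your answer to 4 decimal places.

The responsibility of component k is P(Z=k) f_k(x) divided by Σ_j P(Z=j) f_j(x).
Poisson probabilities:
  f_A = 0.132794
  f_B = 0.066003
  f_C = 0.0407567
Unnormalised posteriors:
  P(Z=A)·f_A = 0.16 × 0.132794 = 0.0212471
  P(Z=B)·f_B = 0.61 × 0.066003 = 0.0402619
  P(Z=C)·f_C = 0.23 × 0.0407567 = 0.00937405
Denominator: 0.0212471 + 0.0402619 + 0.00937405 = 0.070883
P(Class B | x) = 0.0402619 / 0.070883 ≈ 0.5680

0.5680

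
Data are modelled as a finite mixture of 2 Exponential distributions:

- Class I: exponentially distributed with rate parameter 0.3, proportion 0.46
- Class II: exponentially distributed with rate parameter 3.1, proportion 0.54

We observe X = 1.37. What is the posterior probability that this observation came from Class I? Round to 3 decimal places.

By Bayes' theorem, P(k | x) = π_k f_k(x) / Σ_j π_j f_j(x).
Component likelihoods at x = 1.37:
  L_I = 0.3·e^(−0.3·1.37) = 0.3·e^(−0.4110) = 0.198896
  L_II = 3.1·e^(−3.1·1.37) = 3.1·e^(−4.2470) = 0.044352
Multiply by the mixture weights:
  π_I·L_I = 0.46 × 0.198896 = 0.0914922
  π_II·L_II = 0.54 × 0.044352 = 0.0239501
Evidence: 0.0914922 + 0.0239501 = 0.115442
Responsibility of Class I: 0.0914922 / 0.115442 ≈ 0.793

0.793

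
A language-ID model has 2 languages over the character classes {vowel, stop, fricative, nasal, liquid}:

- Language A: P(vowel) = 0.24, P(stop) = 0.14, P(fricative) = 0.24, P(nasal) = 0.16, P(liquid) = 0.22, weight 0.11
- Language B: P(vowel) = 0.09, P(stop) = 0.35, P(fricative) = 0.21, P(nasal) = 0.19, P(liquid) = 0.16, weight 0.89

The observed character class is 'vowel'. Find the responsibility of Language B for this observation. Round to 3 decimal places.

The responsibility of component k is π_k f_k(x) divided by Σ_j π_j f_j(x).
Categorical probabilities:
  p_A = P(vowel | comp) = 0.24
  p_B = P(vowel | comp) = 0.09
Weight by the priors:
  π_A·p_A = 0.11 × 0.24 = 0.0264
  π_B·p_B = 0.89 × 0.09 = 0.0801
Denominator: 0.0264 + 0.0801 = 0.1065
Responsibility of Language B: 0.0801 / 0.1065 ≈ 0.752

0.752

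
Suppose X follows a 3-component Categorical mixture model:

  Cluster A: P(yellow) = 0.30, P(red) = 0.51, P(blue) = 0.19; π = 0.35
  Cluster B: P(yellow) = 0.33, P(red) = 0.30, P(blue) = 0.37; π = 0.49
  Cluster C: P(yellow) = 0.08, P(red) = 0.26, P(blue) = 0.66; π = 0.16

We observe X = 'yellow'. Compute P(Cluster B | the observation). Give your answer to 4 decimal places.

By Bayes' theorem, P(k | x) = w_k f_k(x) / Σ_j w_j f_j(x).
Component likelihoods at x = 'yellow':
  p_A = 0.3
  p_B = 0.33
  p_C = 0.08
Multiply by the mixture weights:
  w_A·p_A = 0.35 × 0.3 = 0.105
  w_B·p_B = 0.49 × 0.33 = 0.1617
  w_C·p_C = 0.16 × 0.08 = 0.0128
Normaliser: 0.105 + 0.1617 + 0.0128 = 0.2795
Responsibility of Cluster B: 0.1617 / 0.2795 ≈ 0.5785

0.5785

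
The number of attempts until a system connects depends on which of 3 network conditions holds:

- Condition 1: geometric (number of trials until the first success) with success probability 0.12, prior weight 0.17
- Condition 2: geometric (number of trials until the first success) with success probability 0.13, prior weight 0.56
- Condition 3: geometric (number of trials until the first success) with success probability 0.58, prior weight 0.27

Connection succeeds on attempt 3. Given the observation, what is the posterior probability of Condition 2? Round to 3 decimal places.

P(component k | x) = π_k·f_k(x) / marginal(x), where marginal(x) = Σ_j π_j·f_j(x).
Geometric probabilities:
  L_1 = 0.092928
  L_2 = 0.098397
  L_3 = 0.102312
Multiply by the mixture weights:
  π_1·L_1 = 0.17 × 0.092928 = 0.0157978
  π_2·L_2 = 0.56 × 0.098397 = 0.0551023
  π_3·L_3 = 0.27 × 0.102312 = 0.0276242
Evidence: 0.0157978 + 0.0551023 + 0.0276242 = 0.0985243
P(Condition 2 | data) ≈ 0.559

0.559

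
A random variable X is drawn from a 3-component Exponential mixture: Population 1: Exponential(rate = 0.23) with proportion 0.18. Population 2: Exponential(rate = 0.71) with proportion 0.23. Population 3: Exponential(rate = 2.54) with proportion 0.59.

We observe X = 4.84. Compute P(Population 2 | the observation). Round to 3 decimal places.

Apply Bayes' rule: the posterior for each component is proportional to its prior times its likelihood at x.
Component likelihoods at x = 4.84:
  L_1 = 0.23·e^(−0.23·4.84) = 0.23·e^(−1.1132) = 0.0755564
  L_2 = 0.71·e^(−0.71·4.84) = 0.71·e^(−3.4364) = 0.022848
  L_3 = 2.54·e^(−2.54·4.84) = 2.54·e^(−12.2936) = 1.16357e-05
Weight by the priors:
  π_1·L_1 = 0.18 × 0.0755564 = 0.0136002
  π_2·L_2 = 0.23 × 0.022848 = 0.00525505
  π_3·L_3 = 0.59 × 1.16357e-05 = 6.86504e-06
Marginal: 0.0136002 + 0.00525505 + 6.86504e-06 = 0.0188621
So the posterior for Population 2 is 0.00525505 / 0.0188621 ≈ 0.279.

0.279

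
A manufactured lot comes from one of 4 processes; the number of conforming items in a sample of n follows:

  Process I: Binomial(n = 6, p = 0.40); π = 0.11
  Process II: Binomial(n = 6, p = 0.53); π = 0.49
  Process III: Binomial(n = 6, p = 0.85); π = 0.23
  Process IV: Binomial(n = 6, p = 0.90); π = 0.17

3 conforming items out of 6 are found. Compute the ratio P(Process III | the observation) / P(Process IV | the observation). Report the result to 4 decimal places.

3.8466

Since P(k|x) ∝ w_k f_k(x), the posterior odds are w_i f_i(x) / (w_j f_j(x)).
Binomial probabilities:
  L_I = 0.27648
  L_II = 0.309137
  L_III = 0.0414534
  L_IV = 0.01458
0.00953429 / 0.0024786 ≈ 3.8466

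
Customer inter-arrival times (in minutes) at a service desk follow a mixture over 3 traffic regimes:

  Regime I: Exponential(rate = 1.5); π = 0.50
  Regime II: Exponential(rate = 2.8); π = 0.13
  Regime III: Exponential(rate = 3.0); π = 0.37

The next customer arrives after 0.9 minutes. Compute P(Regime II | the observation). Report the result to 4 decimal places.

0.0982

Apply Bayes' rule: the posterior for each component is proportional to its prior times its likelihood at x.
Exponential densities:
  L_I = 1.5·e^(−1.5·0.9) = 1.5·e^(−1.3500) = 0.38886
  L_II = 2.8·e^(−2.8·0.9) = 2.8·e^(−2.5200) = 0.225287
  L_III = 3.0·e^(−3.0·0.9) = 3.0·e^(−2.7000) = 0.201617
Weight by the priors:
  w_I·L_I = 0.50 × 0.38886 = 0.19443
  w_II·L_II = 0.13 × 0.225287 = 0.0292873
  w_III·L_III = 0.37 × 0.201617 = 0.0745981
Normaliser: 0.19443 + 0.0292873 + 0.0745981 = 0.298316
P(Regime II | data) = 0.0292873 / 0.298316 ≈ 0.0982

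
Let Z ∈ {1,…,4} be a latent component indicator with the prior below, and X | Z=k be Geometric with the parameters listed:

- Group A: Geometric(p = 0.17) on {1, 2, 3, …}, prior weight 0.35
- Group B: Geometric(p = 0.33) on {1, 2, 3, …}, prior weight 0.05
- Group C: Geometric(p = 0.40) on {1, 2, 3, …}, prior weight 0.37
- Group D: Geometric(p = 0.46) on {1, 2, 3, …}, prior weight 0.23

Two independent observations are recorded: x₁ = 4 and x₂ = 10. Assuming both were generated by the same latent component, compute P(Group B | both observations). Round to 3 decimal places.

0.035

Posterior ∝ prior × likelihood, so P(k | x) ∝ w_k f_k(x); normalise over all components.
Since both observations come from the same component, the likelihood for component k is f_k(x₁)·f_k(x₂).
  f_A = [0.0972038] × [0.0317798] = 0.00308912
  f_B = [0.0992518] × [0.00897816] = 0.000891098
  f_C = [0.0864] × [0.00403108] = 0.000348285
  f_D = [0.0724334] × [0.00179598] = 0.000130089
Weight by the priors:
  w_A·f_A = 0.35 × 0.00308912 = 0.00108119
  w_B·f_B = 0.05 × 0.000891098 = 4.45549e-05
  w_C·f_C = 0.37 × 0.000348285 = 0.000128866
  w_D·f_D = 0.23 × 0.000130089 = 2.99205e-05
Marginal: 0.00108119 + 4.45549e-05 + 0.000128866 + 2.99205e-05 = 0.00128453
P(Group B | x) = 4.45549e-05 / 0.00128453 ≈ 0.035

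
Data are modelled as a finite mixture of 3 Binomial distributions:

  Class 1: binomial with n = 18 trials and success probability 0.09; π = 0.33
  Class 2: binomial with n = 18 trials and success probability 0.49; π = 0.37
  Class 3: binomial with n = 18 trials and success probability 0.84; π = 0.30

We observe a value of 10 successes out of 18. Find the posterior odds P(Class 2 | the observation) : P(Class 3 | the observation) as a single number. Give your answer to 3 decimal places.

59.958

Since P(k|x) ∝ π_k f_k(x), the posterior odds are π_i f_i(x) / (π_j f_j(x)).
Evaluate each component's likelihood at the observed value:
  p_1 = C(18,10)·0.09^10·0.91^8 = 43758·3.48678e-11·0.470253 = 7.17486e-07
  p_2 = C(18,10)·0.49^10·0.51^8 = 43758·0.000797923·0.00457679 = 0.159801
  p_3 = C(18,10)·0.84^10·0.16^8 = 43758·0.174901·4.29497e-07 = 0.00328708
0.0591264 / 0.000986124 ≈ 59.958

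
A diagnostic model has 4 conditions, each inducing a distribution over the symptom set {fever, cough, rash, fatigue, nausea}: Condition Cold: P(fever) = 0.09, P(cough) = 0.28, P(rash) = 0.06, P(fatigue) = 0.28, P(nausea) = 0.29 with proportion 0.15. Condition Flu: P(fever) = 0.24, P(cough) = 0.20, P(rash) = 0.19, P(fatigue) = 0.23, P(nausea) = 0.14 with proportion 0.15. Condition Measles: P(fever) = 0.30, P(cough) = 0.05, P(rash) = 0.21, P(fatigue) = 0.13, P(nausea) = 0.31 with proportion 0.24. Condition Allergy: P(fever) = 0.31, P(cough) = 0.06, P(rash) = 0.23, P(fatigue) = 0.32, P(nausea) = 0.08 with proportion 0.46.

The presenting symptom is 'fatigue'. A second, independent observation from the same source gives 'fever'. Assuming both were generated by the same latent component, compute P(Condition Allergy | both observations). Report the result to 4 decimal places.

The responsibility of component k is w_k f_k(x) divided by Σ_j w_j f_j(x).
Since both observations come from the same component, the likelihood for component k is f_k(x₁)·f_k(x₂).
  p_Cold = [0.28] × [0.09] = 0.0252
  p_Flu = [0.23] × [0.24] = 0.0552
  p_Measles = [0.13] × [0.3] = 0.039
  p_Allergy = [0.32] × [0.31] = 0.0992
Prior × likelihood for each component:
  w_Cold·p_Cold = 0.15 × 0.0252 = 0.00378
  w_Flu·p_Flu = 0.15 × 0.0552 = 0.00828
  w_Measles·p_Measles = 0.24 × 0.039 = 0.00936
  w_Allergy·p_Allergy = 0.46 × 0.0992 = 0.045632
Normaliser: 0.00378 + 0.00828 + 0.00936 + 0.045632 = 0.067052
Responsibility of Condition Allergy: 0.045632 / 0.067052 ≈ 0.6805

0.6805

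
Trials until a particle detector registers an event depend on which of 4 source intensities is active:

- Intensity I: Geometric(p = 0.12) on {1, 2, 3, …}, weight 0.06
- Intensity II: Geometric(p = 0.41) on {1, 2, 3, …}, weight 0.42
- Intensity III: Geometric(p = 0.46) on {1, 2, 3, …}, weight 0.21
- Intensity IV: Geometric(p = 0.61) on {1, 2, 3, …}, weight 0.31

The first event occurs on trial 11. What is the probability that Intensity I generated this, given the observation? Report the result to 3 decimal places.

0.646

Apply Bayes' rule: the posterior for each component is proportional to its prior times its likelihood at x.
Evaluate each component's likelihood at the observed value:
  f_I = 0.0334201
  f_II = 0.00209558
  f_III = 0.00096983
  f_IV = 4.96565e-05
Unnormalised posteriors:
  π_I·f_I = 0.06 × 0.0334201 = 0.00200521
  π_II·f_II = 0.42 × 0.00209558 = 0.000880143
  π_III·f_III = 0.21 × 0.00096983 = 0.000203664
  π_IV·f_IV = 0.31 × 4.96565e-05 = 1.53935e-05
Sum: 0.00200521 + 0.000880143 + 0.000203664 + 1.53935e-05 = 0.00310441
So the posterior for Intensity I is 0.00200521 / 0.00310441 ≈ 0.646.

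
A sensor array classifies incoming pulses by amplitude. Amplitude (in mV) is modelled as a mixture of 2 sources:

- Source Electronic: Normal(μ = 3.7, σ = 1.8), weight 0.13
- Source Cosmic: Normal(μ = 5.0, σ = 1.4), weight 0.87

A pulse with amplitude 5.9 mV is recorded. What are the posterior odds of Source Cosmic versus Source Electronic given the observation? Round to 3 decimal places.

14.769

Posterior odds = (π_i f_i(x)) / (π_j f_j(x)); the normalising sum cancels.
Component likelihoods at x = 5.9 mV:
  p_Electronic = 0.105016
  p_Cosmic = 0.231762
0.201633 / 0.0136521 ≈ 14.769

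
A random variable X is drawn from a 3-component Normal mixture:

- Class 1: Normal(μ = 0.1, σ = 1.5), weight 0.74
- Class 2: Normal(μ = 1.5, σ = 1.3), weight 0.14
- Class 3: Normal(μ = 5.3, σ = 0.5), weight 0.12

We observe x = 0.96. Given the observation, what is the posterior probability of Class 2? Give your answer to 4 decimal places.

0.1910

By Bayes' theorem, P(k | x) = π_k f_k(x) / Σ_j π_j f_j(x).
Evaluate each component's likelihood at the observed value:
  p_1 = 0.225652
  p_2 = 0.281513
  p_3 = 3.47973e-17
Multiply by the mixture weights:
  π_1·p_1 = 0.74 × 0.225652 = 0.166983
  π_2·p_2 = 0.14 × 0.281513 = 0.0394119
  π_3·p_3 = 0.12 × 3.47973e-17 = 4.17568e-18
Evidence: 0.166983 + 0.0394119 + 4.17568e-18 = 0.206395
So the posterior for Class 2 is 0.0394119 / 0.206395 ≈ 0.1910.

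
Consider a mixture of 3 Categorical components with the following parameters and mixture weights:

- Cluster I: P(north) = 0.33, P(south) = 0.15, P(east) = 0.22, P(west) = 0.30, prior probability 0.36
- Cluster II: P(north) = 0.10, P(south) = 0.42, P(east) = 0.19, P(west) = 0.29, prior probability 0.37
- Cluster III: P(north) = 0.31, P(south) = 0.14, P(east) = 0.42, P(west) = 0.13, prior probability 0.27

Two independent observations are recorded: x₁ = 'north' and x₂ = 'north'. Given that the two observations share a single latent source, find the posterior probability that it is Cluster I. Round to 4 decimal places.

0.5694

By Bayes' theorem, P(k | x) = P(Z=k) f_k(x) / Σ_j P(Z=j) f_j(x).
Since both observations come from the same component, the likelihood for component k is f_k(x₁)·f_k(x₂).
  p_I = [P(north | comp) = 0.33] × [0.33] = 0.1089
  p_II = [P(north | comp) = 0.10] × [0.1] = 0.01
  p_III = [P(north | comp) = 0.31] × [0.31] = 0.0961
Multiply by the mixture weights:
  P(Z=I)·p_I = 0.36 × 0.1089 = 0.039204
  P(Z=II)·p_II = 0.37 × 0.01 = 0.0037
  P(Z=III)·p_III = 0.27 × 0.0961 = 0.025947
Denominator: 0.039204 + 0.0037 + 0.025947 = 0.068851
Responsibility of Cluster I: 0.039204 / 0.068851 ≈ 0.5694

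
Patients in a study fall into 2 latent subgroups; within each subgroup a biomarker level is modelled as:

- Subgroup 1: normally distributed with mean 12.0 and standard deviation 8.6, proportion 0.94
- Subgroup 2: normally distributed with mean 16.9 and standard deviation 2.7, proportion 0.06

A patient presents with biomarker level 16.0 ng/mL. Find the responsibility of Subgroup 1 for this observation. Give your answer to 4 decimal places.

Apply Bayes' rule: the posterior for each component is proportional to its prior times its likelihood at x.
Component likelihoods at x = 16.0 ng/mL:
  f_1 = 0.0416328
  f_2 = 0.139772
Prior × likelihood for each component:
  π_1·f_1 = 0.94 × 0.0416328 = 0.0391348
  π_2·f_2 = 0.06 × 0.139772 = 0.00838629
Normaliser: 0.0391348 + 0.00838629 = 0.0475211
Responsibility of Subgroup 1: 0.0391348 / 0.0475211 ≈ 0.8235

0.8235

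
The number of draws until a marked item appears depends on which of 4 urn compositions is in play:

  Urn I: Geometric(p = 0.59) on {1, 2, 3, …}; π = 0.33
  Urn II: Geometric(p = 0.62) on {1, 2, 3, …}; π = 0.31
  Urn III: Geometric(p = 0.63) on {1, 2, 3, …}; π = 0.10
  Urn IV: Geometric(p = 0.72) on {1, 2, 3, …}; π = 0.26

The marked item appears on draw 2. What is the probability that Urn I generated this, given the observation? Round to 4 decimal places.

0.3492

The responsibility of component k is π_k f_k(x) divided by Σ_j π_j f_j(x).
Evaluate each component's likelihood at the observed value:
  L_I = 0.59·(1−0.59)^1 = 0.59·0.41 = 0.2419
  L_II = 0.62·(1−0.62)^1 = 0.62·0.38 = 0.2356
  L_III = 0.63·(1−0.63)^1 = 0.63·0.37 = 0.2331
  L_IV = 0.72·(1−0.72)^1 = 0.72·0.28 = 0.2016
Multiply by the mixture weights:
  π_I·L_I = 0.33 × 0.2419 = 0.079827
  π_II·L_II = 0.31 × 0.2356 = 0.073036
  π_III·L_III = 0.10 × 0.2331 = 0.02331
  π_IV·L_IV = 0.26 × 0.2016 = 0.052416
Evidence: 0.079827 + 0.073036 + 0.02331 + 0.052416 = 0.228589
So the posterior for Urn I is 0.079827 / 0.228589 ≈ 0.3492.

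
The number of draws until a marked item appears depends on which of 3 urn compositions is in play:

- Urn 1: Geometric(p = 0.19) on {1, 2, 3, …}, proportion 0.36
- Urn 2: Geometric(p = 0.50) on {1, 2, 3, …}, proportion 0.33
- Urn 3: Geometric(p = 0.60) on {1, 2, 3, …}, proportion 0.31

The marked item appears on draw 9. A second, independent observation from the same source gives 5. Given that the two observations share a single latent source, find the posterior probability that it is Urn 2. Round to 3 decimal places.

Apply Bayes' rule: the posterior for each component is proportional to its prior times its likelihood at x.
Since both observations come from the same component, the likelihood for component k is f_k(x₁)·f_k(x₂).
  f_1 = [0.0352074] × [0.0817888] = 0.00287957
  f_2 = [0.00195312] × [0.03125] = 6.10352e-05
  f_3 = [0.000393216] × [0.01536] = 6.0398e-06
Prior × likelihood for each component:
  π_1·f_1 = 0.36 × 0.00287957 = 0.00103664
  π_2·f_2 = 0.33 × 6.10352e-05 = 2.01416e-05
  π_3·f_3 = 0.31 × 6.0398e-06 = 1.87234e-06
Marginal: 0.00103664 + 2.01416e-05 + 1.87234e-06 = 0.00105866
P(Urn 2 | x₁,x₂) ≈ 0.019

0.019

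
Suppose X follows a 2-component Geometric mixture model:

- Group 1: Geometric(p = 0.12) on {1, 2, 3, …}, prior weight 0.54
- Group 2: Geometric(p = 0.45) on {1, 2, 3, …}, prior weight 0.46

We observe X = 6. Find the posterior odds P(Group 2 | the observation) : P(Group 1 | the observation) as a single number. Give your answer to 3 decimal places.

0.305

Since P(k|x) ∝ P(Z=k) f_k(x), the posterior odds are P(Z=i) f_i(x) / (P(Z=j) f_j(x)).
Component likelihoods at x = 6:
  f_1 = 0.12·(1−0.12)^5 = 0.12·0.527732 = 0.0633278
  f_2 = 0.45·(1−0.45)^5 = 0.45·0.0503284 = 0.0226478
Odds = (0.46/0.54) × (0.0226478/0.0633278) = 0.851852 × 0.357628 ≈ 0.305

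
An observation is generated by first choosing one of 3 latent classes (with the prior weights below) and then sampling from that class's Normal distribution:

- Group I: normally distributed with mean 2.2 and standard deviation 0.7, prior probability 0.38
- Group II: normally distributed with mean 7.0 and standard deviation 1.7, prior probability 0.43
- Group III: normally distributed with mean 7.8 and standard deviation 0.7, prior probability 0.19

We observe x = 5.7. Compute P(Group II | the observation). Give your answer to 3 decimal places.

0.984

P(component k | x) = P(Z=k)·f_k(x) / marginal(x), where marginal(x) = Σ_j P(Z=j)·f_j(x).
Component likelihoods at x = 5.7:
  p_I = 2.12389e-06
  p_II = 0.175178
  p_III = 0.00633121
Unnormalised posteriors:
  P(Z=I)·p_I = 0.38 × 2.12389e-06 = 8.07076e-07
  P(Z=II)·p_II = 0.43 × 0.175178 = 0.0753264
  P(Z=III)·p_III = 0.19 × 0.00633121 = 0.00120293
Normaliser: 8.07076e-07 + 0.0753264 + 0.00120293 = 0.0765302
So the posterior for Group II is 0.0753264 / 0.0765302 ≈ 0.984.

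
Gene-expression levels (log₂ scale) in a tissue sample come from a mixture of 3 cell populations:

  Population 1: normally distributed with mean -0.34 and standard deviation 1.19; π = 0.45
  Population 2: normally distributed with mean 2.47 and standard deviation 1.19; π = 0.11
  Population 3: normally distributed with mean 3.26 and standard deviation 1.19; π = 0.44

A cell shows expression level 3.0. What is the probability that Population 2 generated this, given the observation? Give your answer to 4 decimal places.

0.1852

By Bayes' theorem, P(k | x) = π_k f_k(x) / Σ_j π_j f_j(x).
Normal densities:
  p_1 = 0.00652746
  p_2 = 0.303591
  p_3 = 0.327339
Multiply by the mixture weights:
  π_1·p_1 = 0.45 × 0.00652746 = 0.00293736
  π_2·p_2 = 0.11 × 0.303591 = 0.033395
  π_3·p_3 = 0.44 × 0.327339 = 0.144029
Evidence: 0.00293736 + 0.033395 + 0.144029 = 0.180361
So the posterior for Population 2 is 0.033395 / 0.180361 ≈ 0.1852.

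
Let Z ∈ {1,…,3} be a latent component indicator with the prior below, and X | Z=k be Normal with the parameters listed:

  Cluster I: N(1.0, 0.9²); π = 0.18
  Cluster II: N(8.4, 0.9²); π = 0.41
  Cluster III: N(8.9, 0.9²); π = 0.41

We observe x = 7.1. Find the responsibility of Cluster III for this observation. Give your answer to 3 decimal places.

P(component k | x) = π_k·f_k(x) / marginal(x), where marginal(x) = Σ_j π_j·f_j(x).
Evaluate each component's likelihood at the observed value:
  p_I = 4.69136e-11
  p_II = 0.156173
  p_III = 0.05999
Multiply by the mixture weights:
  π_I·p_I = 0.18 × 4.69136e-11 = 8.44445e-12
  π_II·p_II = 0.41 × 0.156173 = 0.0640311
  π_III·p_III = 0.41 × 0.05999 = 0.0245959
Marginal: 8.44445e-12 + 0.0640311 + 0.0245959 = 0.088627
Responsibility of Cluster III: 0.0245959 / 0.088627 ≈ 0.278

0.278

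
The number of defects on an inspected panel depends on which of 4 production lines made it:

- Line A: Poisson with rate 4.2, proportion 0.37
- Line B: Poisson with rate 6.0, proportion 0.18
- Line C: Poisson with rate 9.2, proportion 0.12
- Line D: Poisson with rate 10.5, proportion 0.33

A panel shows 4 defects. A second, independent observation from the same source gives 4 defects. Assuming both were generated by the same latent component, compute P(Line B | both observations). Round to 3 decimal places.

0.186

P(component k | x) = π_k·f_k(x) / marginal(x), where marginal(x) = Σ_j π_j·f_j(x).
Since both observations come from the same component, the likelihood for component k is f_k(x₁)·f_k(x₂).
  p_A = [e^(−4.2)·4.2^4/4! = 0.194424] × [0.194424] = 0.0378006
  p_B = [e^(−6.0)·6.0^4/4! = 0.133853] × [0.133853] = 0.0179165
  p_C = [e^(−9.2)·9.2^4/4! = 0.03016] × [0.03016] = 0.000909623
  p_D = [e^(−10.5)·10.5^4/4! = 0.0139461] × [0.0139461] = 0.000194495
Prior × likelihood for each component:
  π_A·p_A = 0.37 × 0.0378006 = 0.0139862
  π_B·p_B = 0.18 × 0.0179165 = 0.00322497
  π_C·p_C = 0.12 × 0.000909623 = 0.000109155
  π_D·p_D = 0.33 × 0.000194495 = 6.41833e-05
Evidence: 0.0139862 + 0.00322497 + 0.000109155 + 6.41833e-05 = 0.0173845
P(Line B | data) = 0.00322497 / 0.0173845 ≈ 0.186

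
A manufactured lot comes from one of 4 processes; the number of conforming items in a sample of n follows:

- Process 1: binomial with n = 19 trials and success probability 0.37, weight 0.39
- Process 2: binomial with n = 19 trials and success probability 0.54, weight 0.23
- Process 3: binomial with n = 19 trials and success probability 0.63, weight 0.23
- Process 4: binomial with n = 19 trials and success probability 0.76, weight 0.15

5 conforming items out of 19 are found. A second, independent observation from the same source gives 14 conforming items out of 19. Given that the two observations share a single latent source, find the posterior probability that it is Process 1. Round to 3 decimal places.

0.280

The responsibility of component k is w_k f_k(x) divided by Σ_j w_j f_j(x).
Since both observations come from the same component, the likelihood for component k is f_k(x₁)·f_k(x₂).
  L_1 = [0.125107] × [0.00104] = 0.000130111
  L_2 = [0.0101411] × [0.0429345] = 0.000435402
  L_3 = [0.00104] × [0.125107] = 0.000130111
  L_4 = [6.20198e-06] × [0.198587] = 1.23163e-06
Weight by the priors:
  w_1·L_1 = 0.39 × 0.000130111 = 5.07432e-05
  w_2·L_2 = 0.23 × 0.000435402 = 0.000100142
  w_3·L_3 = 0.23 × 0.000130111 = 2.99255e-05
  w_4·L_4 = 0.15 × 1.23163e-06 = 1.84745e-07
Marginal: 5.07432e-05 + 0.000100142 + 2.99255e-05 + 1.84745e-07 = 0.000180996
P(Process 1 | x₁, x₂) ≈ 0.280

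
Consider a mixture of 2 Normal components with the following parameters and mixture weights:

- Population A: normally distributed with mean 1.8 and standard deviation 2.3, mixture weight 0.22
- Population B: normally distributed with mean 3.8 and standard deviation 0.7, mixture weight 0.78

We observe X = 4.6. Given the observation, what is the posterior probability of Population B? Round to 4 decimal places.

0.9271

P(component k | x) = w_k·f_k(x) / marginal(x), where marginal(x) = Σ_j w_j·f_j(x).
Component likelihoods at x = 4.6:
  p_A = 0.0826725
  p_B = 0.296614
Unnormalised posteriors:
  w_A·p_A = 0.22 × 0.0826725 = 0.0181879
  w_B·p_B = 0.78 × 0.296614 = 0.231359
Normaliser: 0.0181879 + 0.231359 = 0.249547
Responsibility of Population B: 0.231359 / 0.249547 ≈ 0.9271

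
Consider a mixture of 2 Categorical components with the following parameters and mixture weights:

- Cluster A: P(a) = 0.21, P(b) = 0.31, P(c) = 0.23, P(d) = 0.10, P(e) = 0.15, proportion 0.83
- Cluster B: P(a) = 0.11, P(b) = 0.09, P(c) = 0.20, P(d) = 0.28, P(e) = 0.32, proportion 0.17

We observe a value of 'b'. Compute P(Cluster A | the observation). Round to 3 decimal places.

The responsibility of component k is π_k f_k(x) divided by Σ_j π_j f_j(x).
Evaluate each component's likelihood at the observed value:
  p_A = P(b | comp) = 0.31
  p_B = P(b | comp) = 0.09
Prior × likelihood for each component:
  π_A·p_A = 0.83 × 0.31 = 0.2573
  π_B·p_B = 0.17 × 0.09 = 0.0153
Denominator: 0.2573 + 0.0153 = 0.2726
Responsibility of Cluster A: 0.2573 / 0.2726 ≈ 0.944

0.944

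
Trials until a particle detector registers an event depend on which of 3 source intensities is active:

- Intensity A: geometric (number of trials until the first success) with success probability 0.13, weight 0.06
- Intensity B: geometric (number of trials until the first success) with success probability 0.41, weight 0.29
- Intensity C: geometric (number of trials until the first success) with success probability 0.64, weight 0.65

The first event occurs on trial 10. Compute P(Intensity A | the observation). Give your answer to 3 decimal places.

Apply Bayes' rule: the posterior for each component is proportional to its prior times its likelihood at x.
Evaluate each component's likelihood at the observed value:
  p_A = 0.13·(1−0.13)^9 = 0.13·0.285544 = 0.0371207
  p_B = 0.41·(1−0.41)^9 = 0.41·0.008663 = 0.00355183
  p_C = 0.64·(1−0.64)^9 = 0.64·0.00010156 = 6.49984e-05
Unnormalised posteriors:
  π_A·p_A = 0.06 × 0.0371207 = 0.00222724
  π_B·p_B = 0.29 × 0.00355183 = 0.00103003
  π_C·p_C = 0.65 × 6.49984e-05 = 4.22489e-05
Evidence: 0.00222724 + 0.00103003 + 4.22489e-05 = 0.00329952
So the posterior for Intensity A is 0.00222724 / 0.00329952 ≈ 0.675.

0.675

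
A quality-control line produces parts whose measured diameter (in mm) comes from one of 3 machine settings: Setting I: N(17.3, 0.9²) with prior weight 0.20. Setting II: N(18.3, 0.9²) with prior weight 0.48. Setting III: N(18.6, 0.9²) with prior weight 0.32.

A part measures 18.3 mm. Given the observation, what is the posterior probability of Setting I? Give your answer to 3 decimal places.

0.121

By Bayes' theorem, P(k | x) = P(Z=k) f_k(x) / Σ_j P(Z=j) f_j(x).
Evaluate each component's likelihood at the observed value:
  p_I = 0.239103
  p_II = 0.443269
  p_III = 0.419315
Unnormalised posteriors:
  P(Z=I)·p_I = 0.20 × 0.239103 = 0.0478205
  P(Z=II)·p_II = 0.48 × 0.443269 = 0.212769
  P(Z=III)·p_III = 0.32 × 0.419315 = 0.134181
Denominator: 0.0478205 + 0.212769 + 0.134181 = 0.39477
Responsibility of Setting I: 0.0478205 / 0.39477 ≈ 0.121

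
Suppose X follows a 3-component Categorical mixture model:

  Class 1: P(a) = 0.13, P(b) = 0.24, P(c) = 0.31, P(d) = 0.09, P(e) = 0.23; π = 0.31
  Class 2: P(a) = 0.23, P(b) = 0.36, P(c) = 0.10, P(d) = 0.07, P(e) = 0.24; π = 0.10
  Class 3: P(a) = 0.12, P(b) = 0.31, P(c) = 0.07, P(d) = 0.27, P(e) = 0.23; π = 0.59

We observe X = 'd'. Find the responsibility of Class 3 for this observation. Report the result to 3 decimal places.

0.820

By Bayes' theorem, P(k | x) = w_k f_k(x) / Σ_j w_j f_j(x).
Component likelihoods at x = 'd':
  f_1 = P(d | comp) = 0.09
  f_2 = P(d | comp) = 0.07
  f_3 = P(d | comp) = 0.27
Weight by the priors:
  w_1·f_1 = 0.31 × 0.09 = 0.0279
  w_2·f_2 = 0.10 × 0.07 = 0.007
  w_3·f_3 = 0.59 × 0.27 = 0.1593
Evidence: 0.0279 + 0.007 + 0.1593 = 0.1942
P(Class 3 | x) ≈ 0.820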